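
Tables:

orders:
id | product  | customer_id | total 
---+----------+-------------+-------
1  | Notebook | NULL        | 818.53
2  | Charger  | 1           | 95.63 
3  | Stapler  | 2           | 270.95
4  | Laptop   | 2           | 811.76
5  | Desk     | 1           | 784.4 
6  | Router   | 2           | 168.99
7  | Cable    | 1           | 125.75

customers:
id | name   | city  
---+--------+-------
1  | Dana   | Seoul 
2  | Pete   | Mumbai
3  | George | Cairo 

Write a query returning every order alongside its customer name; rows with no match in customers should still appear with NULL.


LEFT JOIN keeps every row from orders (the left table); where customer_id has no match in customers, the customer columns become NULL. Walk through each order:
  - order 1 (Notebook): customer_id=NULL, no match -> kept with NULL
  - order 2 (Charger): customer_id=1 -> matches Dana
  - order 3 (Stapler): customer_id=2 -> matches Pete
  - order 4 (Laptop): customer_id=2 -> matches Pete
  - order 5 (Desk): customer_id=1 -> matches Dana
  - order 6 (Router): customer_id=2 -> matches Pete
  - order 7 (Cable): customer_id=1 -> matches Dana
All 7 rows appear; 1 has NULL customer.

SQL:
SELECT a.product, b.name AS customer
FROM orders a
LEFT JOIN customers b ON a.customer_id = b.id

Result:
product  | customer
---------+---------
Notebook | NULL    
Charger  | Dana    
Stapler  | Pete    
Laptop   | Pete    
Desk     | Dana    
Router   | Pete    
Cable    | Dana    


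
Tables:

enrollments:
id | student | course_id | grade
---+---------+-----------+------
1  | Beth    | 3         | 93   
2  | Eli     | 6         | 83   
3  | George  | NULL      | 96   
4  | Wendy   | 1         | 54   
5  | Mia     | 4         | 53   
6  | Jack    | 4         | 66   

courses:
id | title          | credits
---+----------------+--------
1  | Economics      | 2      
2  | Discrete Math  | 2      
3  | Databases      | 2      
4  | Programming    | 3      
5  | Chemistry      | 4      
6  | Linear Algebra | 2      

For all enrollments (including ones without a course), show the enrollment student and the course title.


LEFT JOIN keeps every row from enrollments (the left table); where course_id has no match in courses, the course columns become NULL. Walk through each enrollment:
  - enrollment 1 (Beth): course_id=3 -> matches Databases
  - enrollment 2 (Eli): course_id=6 -> matches Linear Algebra
  - enrollment 3 (George): course_id=NULL, no match -> kept with NULL
  - enrollment 4 (Wendy): course_id=1 -> matches Economics
  - enrollment 5 (Mia): course_id=4 -> matches Programming
  - enrollment 6 (Jack): course_id=4 -> matches Programming
All 6 rows appear; 1 has NULL course.

SQL:
SELECT a.student, b.title AS course
FROM enrollments a
LEFT JOIN courses b ON a.course_id = b.id

Result:
student | course        
--------+---------------
Beth    | Databases     
Eli     | Linear Algebra
George  | NULL          
Wendy   | Economics     
Mia     | Programming   
Jack    | Programming   


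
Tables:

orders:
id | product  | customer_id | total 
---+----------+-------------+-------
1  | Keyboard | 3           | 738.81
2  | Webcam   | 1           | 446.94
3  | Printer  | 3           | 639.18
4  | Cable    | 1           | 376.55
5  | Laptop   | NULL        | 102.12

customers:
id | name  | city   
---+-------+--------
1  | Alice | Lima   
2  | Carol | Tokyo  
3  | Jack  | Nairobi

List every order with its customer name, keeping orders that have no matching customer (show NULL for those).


LEFT JOIN keeps every row from orders (the left table); where customer_id has no match in customers, the customer columns become NULL. Walk through each order:
  - order 1 (Keyboard): customer_id=3 -> matches Jack
  - order 2 (Webcam): customer_id=1 -> matches Alice
  - order 3 (Printer): customer_id=3 -> matches Jack
  - order 4 (Cable): customer_id=1 -> matches Alice
  - order 5 (Laptop): customer_id=NULL, no match -> kept with NULL
All 5 rows appear; 1 has NULL customer.

SQL:
SELECT a.product, b.name AS customer
FROM orders a
LEFT JOIN customers b ON a.customer_id = b.id

Result:
product  | customer
---------+---------
Keyboard | Jack    
Webcam   | Alice   
Printer  | Jack    
Cable    | Alice   
Laptop   | NULL    


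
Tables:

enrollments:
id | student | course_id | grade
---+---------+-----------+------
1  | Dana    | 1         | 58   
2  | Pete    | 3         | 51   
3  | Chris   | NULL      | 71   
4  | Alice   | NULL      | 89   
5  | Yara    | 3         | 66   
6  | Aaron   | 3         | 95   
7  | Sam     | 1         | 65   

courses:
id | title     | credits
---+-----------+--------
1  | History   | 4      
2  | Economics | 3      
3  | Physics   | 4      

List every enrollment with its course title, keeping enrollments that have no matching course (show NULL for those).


LEFT JOIN keeps every row from enrollments (the left table); where course_id has no match in courses, the course columns become NULL. Walk through each enrollment:
  - enrollment 1 (Dana): course_id=1 -> matches History
  - enrollment 2 (Pete): course_id=3 -> matches Physics
  - enrollment 3 (Chris): course_id=NULL, no match -> kept with NULL
  - enrollment 4 (Alice): course_id=NULL, no match -> kept with NULL
  - enrollment 5 (Yara): course_id=3 -> matches Physics
  - enrollment 6 (Aaron): course_id=3 -> matches Physics
  - enrollment 7 (Sam): course_id=1 -> matches History
All 7 rows appear; 2 have NULL course.

SQL:
SELECT a.student, b.title AS course
FROM enrollments a
LEFT JOIN courses b ON a.course_id = b.id

Result:
student | course 
--------+--------
Dana    | History
Pete    | Physics
Chris   | NULL   
Alice   | NULL   
Yara    | Physics
Aaron   | Physics
Sam     | History


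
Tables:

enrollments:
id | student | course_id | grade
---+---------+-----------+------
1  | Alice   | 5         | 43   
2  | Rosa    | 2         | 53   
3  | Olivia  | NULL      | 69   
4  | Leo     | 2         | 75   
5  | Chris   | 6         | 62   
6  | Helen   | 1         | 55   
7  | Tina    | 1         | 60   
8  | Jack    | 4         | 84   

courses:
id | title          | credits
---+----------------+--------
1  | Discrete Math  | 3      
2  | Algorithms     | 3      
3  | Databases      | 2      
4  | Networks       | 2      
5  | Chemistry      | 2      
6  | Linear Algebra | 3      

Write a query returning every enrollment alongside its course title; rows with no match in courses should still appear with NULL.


LEFT JOIN keeps every row from enrollments (the left table); where course_id has no match in courses, the course columns become NULL. Walk through each enrollment:
  - enrollment 1 (Alice): course_id=5 -> matches Chemistry
  - enrollment 2 (Rosa): course_id=2 -> matches Algorithms
  - enrollment 3 (Olivia): course_id=NULL, no match -> kept with NULL
  - enrollment 4 (Leo): course_id=2 -> matches Algorithms
  - enrollment 5 (Chris): course_id=6 -> matches Linear Algebra
  - enrollment 6 (Helen): course_id=1 -> matches Discrete Math
  - enrollment 7 (Tina): course_id=1 -> matches Discrete Math
  - enrollment 8 (Jack): course_id=4 -> matches Networks
All 8 rows appear; 1 has NULL course.

SQL:
SELECT a.student, b.title AS course
FROM enrollments a
LEFT JOIN courses b ON a.course_id = b.id

Result:
student | course        
--------+---------------
Alice   | Chemistry     
Rosa    | Algorithms    
Olivia  | NULL          
Leo     | Algorithms    
Chris   | Linear Algebra
Helen   | Discrete Math 
Tina    | Discrete Math 
Jack    | Networks      


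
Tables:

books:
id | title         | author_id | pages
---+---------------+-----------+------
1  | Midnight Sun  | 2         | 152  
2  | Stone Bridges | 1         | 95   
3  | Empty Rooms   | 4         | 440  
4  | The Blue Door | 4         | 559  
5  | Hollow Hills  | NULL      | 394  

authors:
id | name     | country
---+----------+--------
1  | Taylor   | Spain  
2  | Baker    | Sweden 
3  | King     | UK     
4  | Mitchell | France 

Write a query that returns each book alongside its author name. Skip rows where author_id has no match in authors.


INNER JOIN keeps only books rows whose author_id matches an id in authors. Walk through each book:
  - book 1 (Midnight Sun): author_id=2 -> matches Baker
  - book 2 (Stone Bridges): author_id=1 -> matches Taylor
  - book 3 (Empty Rooms): author_id=4 -> matches Mitchell
  - book 4 (The Blue Door): author_id=4 -> matches Mitchell
  - book 5 (Hollow Hills): author_id=NULL, no match -> dropped
So 1 of 5 rows is dropped.

SQL:
SELECT a.title, b.name AS author
FROM books a
INNER JOIN authors b ON a.author_id = b.id

Result:
title         | author  
--------------+---------
Midnight Sun  | Baker   
Stone Bridges | Taylor  
Empty Rooms   | Mitchell
The Blue Door | Mitchell


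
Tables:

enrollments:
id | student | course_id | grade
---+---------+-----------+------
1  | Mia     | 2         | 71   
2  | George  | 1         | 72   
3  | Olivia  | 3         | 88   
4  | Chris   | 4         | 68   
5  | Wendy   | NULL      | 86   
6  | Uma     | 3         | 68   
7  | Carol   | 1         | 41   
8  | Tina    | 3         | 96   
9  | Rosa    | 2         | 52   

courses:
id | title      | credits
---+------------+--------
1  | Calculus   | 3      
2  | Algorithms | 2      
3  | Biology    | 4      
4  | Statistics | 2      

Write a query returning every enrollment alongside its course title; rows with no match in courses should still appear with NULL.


LEFT JOIN keeps every row from enrollments (the left table); where course_id has no match in courses, the course columns become NULL. Walk through each enrollment:
  - enrollment 1 (Mia): course_id=2 -> matches Algorithms
  - enrollment 2 (George): course_id=1 -> matches Calculus
  - enrollment 3 (Olivia): course_id=3 -> matches Biology
  - enrollment 4 (Chris): course_id=4 -> matches Statistics
  - enrollment 5 (Wendy): course_id=NULL, no match -> kept with NULL
  - enrollment 6 (Uma): course_id=3 -> matches Biology
  - enrollment 7 (Carol): course_id=1 -> matches Calculus
  - enrollment 8 (Tina): course_id=3 -> matches Biology
  - enrollment 9 (Rosa): course_id=2 -> matches Algorithms
All 9 rows appear; 1 has NULL course.

SQL:
SELECT a.student, b.title AS course
FROM enrollments a
LEFT JOIN courses b ON a.course_id = b.id

Result:
student | course    
--------+-----------
Mia     | Algorithms
George  | Calculus  
Olivia  | Biology   
Chris   | Statistics
Wendy   | NULL      
Uma     | Biology   
Carol   | Calculus  
Tina    | Biology   
Rosa    | Algorithms


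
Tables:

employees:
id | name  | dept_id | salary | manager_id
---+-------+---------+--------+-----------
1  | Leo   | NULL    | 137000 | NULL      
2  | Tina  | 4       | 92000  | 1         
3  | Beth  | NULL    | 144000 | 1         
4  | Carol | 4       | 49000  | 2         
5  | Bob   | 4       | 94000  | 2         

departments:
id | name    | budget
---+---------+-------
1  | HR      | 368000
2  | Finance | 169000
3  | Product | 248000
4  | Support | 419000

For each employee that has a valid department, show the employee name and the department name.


INNER JOIN keeps only employees rows whose dept_id matches an id in departments. Walk through each employee:
  - employee 1 (Leo): dept_id=NULL, no match -> dropped
  - employee 2 (Tina): dept_id=4 -> matches Support
  - employee 3 (Beth): dept_id=NULL, no match -> dropped
  - employee 4 (Carol): dept_id=4 -> matches Support
  - employee 5 (Bob): dept_id=4 -> matches Support
So 2 of 5 rows are dropped.

SQL:
SELECT a.name, b.name AS department
FROM employees a
INNER JOIN departments b ON a.dept_id = b.id

Result:
name  | department
------+-----------
Tina  | Support   
Carol | Support   
Bob   | Support   


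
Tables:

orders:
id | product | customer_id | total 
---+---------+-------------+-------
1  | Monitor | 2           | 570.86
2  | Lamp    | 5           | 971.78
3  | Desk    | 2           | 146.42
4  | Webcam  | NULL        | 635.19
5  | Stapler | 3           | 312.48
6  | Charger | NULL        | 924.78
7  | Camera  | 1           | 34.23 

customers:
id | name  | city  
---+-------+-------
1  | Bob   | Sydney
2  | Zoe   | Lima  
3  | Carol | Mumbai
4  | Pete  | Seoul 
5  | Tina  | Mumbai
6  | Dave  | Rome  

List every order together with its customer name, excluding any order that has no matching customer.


INNER JOIN keeps only orders rows whose customer_id matches an id in customers. Walk through each order:
  - order 1 (Monitor): customer_id=2 -> matches Zoe
  - order 2 (Lamp): customer_id=5 -> matches Tina
  - order 3 (Desk): customer_id=2 -> matches Zoe
  - order 4 (Webcam): customer_id=NULL, no match -> dropped
  - order 5 (Stapler): customer_id=3 -> matches Carol
  - order 6 (Charger): customer_id=NULL, no match -> dropped
  - order 7 (Camera): customer_id=1 -> matches Bob
So 2 of 7 rows are dropped.

SQL:
SELECT a.product, b.name AS customer
FROM orders a
INNER JOIN customers b ON a.customer_id = b.id

Result:
product | customer
--------+---------
Monitor | Zoe     
Lamp    | Tina    
Desk    | Zoe     
Stapler | Carol   
Camera  | Bob     


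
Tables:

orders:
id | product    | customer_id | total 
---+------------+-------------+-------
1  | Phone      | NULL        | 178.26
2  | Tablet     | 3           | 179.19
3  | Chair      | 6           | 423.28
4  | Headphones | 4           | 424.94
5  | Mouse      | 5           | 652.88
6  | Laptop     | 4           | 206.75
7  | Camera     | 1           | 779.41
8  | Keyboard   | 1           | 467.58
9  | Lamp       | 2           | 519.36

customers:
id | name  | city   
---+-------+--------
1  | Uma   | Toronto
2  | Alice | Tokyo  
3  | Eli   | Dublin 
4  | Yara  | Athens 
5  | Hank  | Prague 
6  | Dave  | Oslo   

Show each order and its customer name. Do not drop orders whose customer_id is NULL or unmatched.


LEFT JOIN keeps every row from orders (the left table); where customer_id has no match in customers, the customer columns become NULL. Walk through each order:
  - order 1 (Phone): customer_id=NULL, no match -> kept with NULL
  - order 2 (Tablet): customer_id=3 -> matches Eli
  - order 3 (Chair): customer_id=6 -> matches Dave
  - order 4 (Headphones): customer_id=4 -> matches Yara
  - order 5 (Mouse): customer_id=5 -> matches Hank
  - order 6 (Laptop): customer_id=4 -> matches Yara
  - order 7 (Camera): customer_id=1 -> matches Uma
  - order 8 (Keyboard): customer_id=1 -> matches Uma
  - order 9 (Lamp): customer_id=2 -> matches Alice
All 9 rows appear; 1 has NULL customer.

SQL:
SELECT a.product, b.name AS customer
FROM orders a
LEFT JOIN customers b ON a.customer_id = b.id

Result:
product    | customer
-----------+---------
Phone      | NULL    
Tablet     | Eli     
Chair      | Dave    
Headphones | Yara    
Mouse      | Hank    
Laptop     | Yara    
Camera     | Uma     
Keyboard   | Uma     
Lamp       | Alice   


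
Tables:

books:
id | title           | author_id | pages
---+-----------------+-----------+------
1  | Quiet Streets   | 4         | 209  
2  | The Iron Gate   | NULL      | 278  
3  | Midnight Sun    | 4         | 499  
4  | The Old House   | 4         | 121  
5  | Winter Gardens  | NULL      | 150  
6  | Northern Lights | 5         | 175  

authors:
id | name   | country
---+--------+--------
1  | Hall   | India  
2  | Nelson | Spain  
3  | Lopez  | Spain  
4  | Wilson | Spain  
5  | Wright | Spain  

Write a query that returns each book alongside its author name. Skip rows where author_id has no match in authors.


INNER JOIN keeps only books rows whose author_id matches an id in authors. Walk through each book:
  - book 1 (Quiet Streets): author_id=4 -> matches Wilson
  - book 2 (The Iron Gate): author_id=NULL, no match -> dropped
  - book 3 (Midnight Sun): author_id=4 -> matches Wilson
  - book 4 (The Old House): author_id=4 -> matches Wilson
  - book 5 (Winter Gardens): author_id=NULL, no match -> dropped
  - book 6 (Northern Lights): author_id=5 -> matches Wright
So 2 of 6 rows are dropped.

SQL:
SELECT a.title, b.name AS author
FROM books a
INNER JOIN authors b ON a.author_id = b.id

Result:
title           | author
----------------+-------
Quiet Streets   | Wilson
Midnight Sun    | Wilson
The Old House   | Wilson
Northern Lights | Wright


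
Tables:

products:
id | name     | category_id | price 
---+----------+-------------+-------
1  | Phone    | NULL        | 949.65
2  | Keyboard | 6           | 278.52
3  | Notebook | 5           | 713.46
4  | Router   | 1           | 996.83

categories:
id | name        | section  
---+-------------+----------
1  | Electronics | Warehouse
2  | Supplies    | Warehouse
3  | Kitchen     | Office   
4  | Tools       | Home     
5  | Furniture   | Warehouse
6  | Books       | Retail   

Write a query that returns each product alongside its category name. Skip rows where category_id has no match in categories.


INNER JOIN keeps only products rows whose category_id matches an id in categories. Walk through each product:
  - product 1 (Phone): category_id=NULL, no match -> dropped
  - product 2 (Keyboard): category_id=6 -> matches Books
  - product 3 (Notebook): category_id=5 -> matches Furniture
  - product 4 (Router): category_id=1 -> matches Electronics
So 1 of 4 rows is dropped.

SQL:
SELECT a.name, b.name AS category
FROM products a
INNER JOIN categories b ON a.category_id = b.id

Result:
name     | category   
---------+------------
Keyboard | Books      
Notebook | Furniture  
Router   | Electronics


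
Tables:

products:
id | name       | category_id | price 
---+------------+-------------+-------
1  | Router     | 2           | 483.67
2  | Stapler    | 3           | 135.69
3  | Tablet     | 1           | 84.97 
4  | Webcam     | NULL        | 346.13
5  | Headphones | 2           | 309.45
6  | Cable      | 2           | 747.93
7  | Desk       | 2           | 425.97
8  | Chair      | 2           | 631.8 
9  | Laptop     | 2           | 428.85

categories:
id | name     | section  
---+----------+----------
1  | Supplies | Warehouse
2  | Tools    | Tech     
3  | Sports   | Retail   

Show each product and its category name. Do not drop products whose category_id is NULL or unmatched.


LEFT JOIN keeps every row from products (the left table); where category_id has no match in categories, the category columns become NULL. Walk through each product:
  - product 1 (Router): category_id=2 -> matches Tools
  - product 2 (Stapler): category_id=3 -> matches Sports
  - product 3 (Tablet): category_id=1 -> matches Supplies
  - product 4 (Webcam): category_id=NULL, no match -> kept with NULL
  - product 5 (Headphones): category_id=2 -> matches Tools
  - product 6 (Cable): category_id=2 -> matches Tools
  - product 7 (Desk): category_id=2 -> matches Tools
  - product 8 (Chair): category_id=2 -> matches Tools
  - product 9 (Laptop): category_id=2 -> matches Tools
All 9 rows appear; 1 has NULL category.

SQL:
SELECT a.name, b.name AS category
FROM products a
LEFT JOIN categories b ON a.category_id = b.id

Result:
name       | category
-----------+---------
Router     | Tools   
Stapler    | Sports  
Tablet     | Supplies
Webcam     | NULL    
Headphones | Tools   
Cable      | Tools   
Desk       | Tools   
Chair      | Tools   
Laptop     | Tools   


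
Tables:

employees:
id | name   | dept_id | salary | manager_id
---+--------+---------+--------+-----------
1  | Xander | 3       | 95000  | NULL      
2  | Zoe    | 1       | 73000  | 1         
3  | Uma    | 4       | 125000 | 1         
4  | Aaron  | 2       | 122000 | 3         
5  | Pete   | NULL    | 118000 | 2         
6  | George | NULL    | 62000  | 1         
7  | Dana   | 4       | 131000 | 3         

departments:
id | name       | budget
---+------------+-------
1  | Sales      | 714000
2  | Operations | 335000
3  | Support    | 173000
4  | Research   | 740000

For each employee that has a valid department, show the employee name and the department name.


INNER JOIN keeps only employees rows whose dept_id matches an id in departments. Walk through each employee:
  - employee 1 (Xander): dept_id=3 -> matches Support
  - employee 2 (Zoe): dept_id=1 -> matches Sales
  - employee 3 (Uma): dept_id=4 -> matches Research
  - employee 4 (Aaron): dept_id=2 -> matches Operations
  - employee 5 (Pete): dept_id=NULL, no match -> dropped
  - employee 6 (George): dept_id=NULL, no match -> dropped
  - employee 7 (Dana): dept_id=4 -> matches Research
So 2 of 7 rows are dropped.

SQL:
SELECT a.name, b.name AS department
FROM employees a
INNER JOIN departments b ON a.dept_id = b.id

Result:
name   | department
-------+-----------
Xander | Support   
Zoe    | Sales     
Uma    | Research  
Aaron  | Operations
Dana   | Research  


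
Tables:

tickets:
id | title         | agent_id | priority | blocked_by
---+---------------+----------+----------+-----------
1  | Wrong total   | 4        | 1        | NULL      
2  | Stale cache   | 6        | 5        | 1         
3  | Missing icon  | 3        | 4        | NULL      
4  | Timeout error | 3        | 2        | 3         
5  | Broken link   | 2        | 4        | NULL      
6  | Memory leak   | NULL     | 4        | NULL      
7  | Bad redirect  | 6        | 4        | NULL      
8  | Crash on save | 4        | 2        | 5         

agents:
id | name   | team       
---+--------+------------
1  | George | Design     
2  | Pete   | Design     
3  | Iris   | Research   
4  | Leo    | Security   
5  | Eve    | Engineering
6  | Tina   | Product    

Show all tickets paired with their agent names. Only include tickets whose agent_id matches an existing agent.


INNER JOIN keeps only tickets rows whose agent_id matches an id in agents. Walk through each ticket:
  - ticket 1 (Wrong total): agent_id=4 -> matches Leo
  - ticket 2 (Stale cache): agent_id=6 -> matches Tina
  - ticket 3 (Missing icon): agent_id=3 -> matches Iris
  - ticket 4 (Timeout error): agent_id=3 -> matches Iris
  - ticket 5 (Broken link): agent_id=2 -> matches Pete
  - ticket 6 (Memory leak): agent_id=NULL, no match -> dropped
  - ticket 7 (Bad redirect): agent_id=6 -> matches Tina
  - ticket 8 (Crash on save): agent_id=4 -> matches Leo
So 1 of 8 rows is dropped.

SQL:
SELECT a.title, b.name AS agent
FROM tickets a
INNER JOIN agents b ON a.agent_id = b.id

Result:
title         | agent
--------------+------
Wrong total   | Leo  
Stale cache   | Tina 
Missing icon  | Iris 
Timeout error | Iris 
Broken link   | Pete 
Bad redirect  | Tina 
Crash on save | Leo  


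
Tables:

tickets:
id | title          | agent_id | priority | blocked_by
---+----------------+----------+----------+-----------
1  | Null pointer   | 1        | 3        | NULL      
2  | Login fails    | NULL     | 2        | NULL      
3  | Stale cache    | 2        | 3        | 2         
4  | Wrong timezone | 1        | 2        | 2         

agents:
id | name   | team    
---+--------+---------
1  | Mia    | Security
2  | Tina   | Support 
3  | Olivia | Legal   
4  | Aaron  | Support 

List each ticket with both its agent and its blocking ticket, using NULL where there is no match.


Two LEFT JOINs from the same base table tickets: one to agents via agent_id, one to tickets itself via blocked_by. Both are LEFT so every ticket is preserved.
Match against agents:
  - ticket 1 (Null pointer): agent_id=1 -> matches Mia
  - ticket 2 (Login fails): agent_id=NULL, no match -> kept with NULL
  - ticket 3 (Stale cache): agent_id=2 -> matches Tina
  - ticket 4 (Wrong timezone): agent_id=1 -> matches Mia
Match against tickets (self):
  - ticket 1 (Null pointer): blocked_by=NULL -> NULL
  - ticket 2 (Login fails): blocked_by=NULL -> NULL
  - ticket 3 (Stale cache): blocked_by=2 -> Login fails
  - ticket 4 (Wrong timezone): blocked_by=2 -> Login fails

SQL:
SELECT a.title, b.name AS agent, c.title AS blocked_by
FROM tickets a
LEFT JOIN agents b ON a.agent_id = b.id
LEFT JOIN tickets c ON a.blocked_by = c.id

Result:
title          | agent | blocked_by 
---------------+-------+------------
Null pointer   | Mia   | NULL       
Login fails    | NULL  | NULL       
Stale cache    | Tina  | Login fails
Wrong timezone | Mia   | Login fails


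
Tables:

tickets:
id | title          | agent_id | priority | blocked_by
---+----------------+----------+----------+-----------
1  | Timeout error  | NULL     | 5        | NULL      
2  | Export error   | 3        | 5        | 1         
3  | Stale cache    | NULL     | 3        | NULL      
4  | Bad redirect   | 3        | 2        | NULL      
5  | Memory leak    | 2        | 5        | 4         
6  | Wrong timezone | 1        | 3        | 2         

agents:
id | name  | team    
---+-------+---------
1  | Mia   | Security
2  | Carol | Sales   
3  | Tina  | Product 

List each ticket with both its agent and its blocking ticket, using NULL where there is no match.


Two LEFT JOINs from the same base table tickets: one to agents via agent_id, one to tickets itself via blocked_by. Both are LEFT so every ticket is preserved.
Match against agents:
  - ticket 1 (Timeout error): agent_id=NULL, no match -> kept with NULL
  - ticket 2 (Export error): agent_id=3 -> matches Tina
  - ticket 3 (Stale cache): agent_id=NULL, no match -> kept with NULL
  - ticket 4 (Bad redirect): agent_id=3 -> matches Tina
  - ticket 5 (Memory leak): agent_id=2 -> matches Carol
  - ticket 6 (Wrong timezone): agent_id=1 -> matches Mia
Match against tickets (self):
  - ticket 1 (Timeout error): blocked_by=NULL -> NULL
  - ticket 2 (Export error): blocked_by=1 -> Timeout error
  - ticket 3 (Stale cache): blocked_by=NULL -> NULL
  - ticket 4 (Bad redirect): blocked_by=NULL -> NULL
  - ticket 5 (Memory leak): blocked_by=4 -> Bad redirect
  - ticket 6 (Wrong timezone): blocked_by=2 -> Export error

SQL:
SELECT a.title, b.name AS agent, c.title AS blocked_by
FROM tickets a
LEFT JOIN agents b ON a.agent_id = b.id
LEFT JOIN tickets c ON a.blocked_by = c.id

Result:
title          | agent | blocked_by   
---------------+-------+--------------
Timeout error  | NULL  | NULL         
Export error   | Tina  | Timeout error
Stale cache    | NULL  | NULL         
Bad redirect   | Tina  | NULL         
Memory leak    | Carol | Bad redirect 
Wrong timezone | Mia   | Export error 


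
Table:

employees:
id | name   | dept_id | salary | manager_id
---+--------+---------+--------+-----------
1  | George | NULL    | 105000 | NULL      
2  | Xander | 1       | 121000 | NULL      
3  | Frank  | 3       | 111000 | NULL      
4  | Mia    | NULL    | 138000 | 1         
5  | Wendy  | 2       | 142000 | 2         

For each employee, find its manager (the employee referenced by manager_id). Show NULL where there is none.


This is a self-join: employees is joined to a second copy of itself, matching each row's manager_id to another row's id. Use LEFT JOIN so rows with manager_id=NULL are kept.
  - employee 1 (George): manager_id=NULL -> NULL
  - employee 2 (Xander): manager_id=NULL -> NULL
  - employee 3 (Frank): manager_id=NULL -> NULL
  - employee 4 (Mia): manager_id=1 -> George
  - employee 5 (Wendy): manager_id=2 -> Xander

SQL:
SELECT a.name AS item, b.name AS manager
FROM employees a
LEFT JOIN employees b ON a.manager_id = b.id

Result:
item   | manager
-------+--------
George | NULL   
Xander | NULL   
Frank  | NULL   
Mia    | George 
Wendy  | Xander 


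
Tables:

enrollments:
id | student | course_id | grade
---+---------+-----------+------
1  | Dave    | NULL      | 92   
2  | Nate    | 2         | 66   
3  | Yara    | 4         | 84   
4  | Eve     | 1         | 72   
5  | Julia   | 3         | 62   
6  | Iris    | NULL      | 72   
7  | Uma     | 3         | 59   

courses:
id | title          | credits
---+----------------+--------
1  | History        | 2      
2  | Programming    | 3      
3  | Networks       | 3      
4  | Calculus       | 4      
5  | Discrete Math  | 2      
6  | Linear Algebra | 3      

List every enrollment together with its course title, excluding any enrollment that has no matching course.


INNER JOIN keeps only enrollments rows whose course_id matches an id in courses. Walk through each enrollment:
  - enrollment 1 (Dave): course_id=NULL, no match -> dropped
  - enrollment 2 (Nate): course_id=2 -> matches Programming
  - enrollment 3 (Yara): course_id=4 -> matches Calculus
  - enrollment 4 (Eve): course_id=1 -> matches History
  - enrollment 5 (Julia): course_id=3 -> matches Networks
  - enrollment 6 (Iris): course_id=NULL, no match -> dropped
  - enrollment 7 (Uma): course_id=3 -> matches Networks
So 2 of 7 rows are dropped.

SQL:
SELECT a.student, b.title AS course
FROM enrollments a
INNER JOIN courses b ON a.course_id = b.id

Result:
student | course     
--------+------------
Nate    | Programming
Yara    | Calculus   
Eve     | History    
Julia   | Networks   
Uma     | Networks   


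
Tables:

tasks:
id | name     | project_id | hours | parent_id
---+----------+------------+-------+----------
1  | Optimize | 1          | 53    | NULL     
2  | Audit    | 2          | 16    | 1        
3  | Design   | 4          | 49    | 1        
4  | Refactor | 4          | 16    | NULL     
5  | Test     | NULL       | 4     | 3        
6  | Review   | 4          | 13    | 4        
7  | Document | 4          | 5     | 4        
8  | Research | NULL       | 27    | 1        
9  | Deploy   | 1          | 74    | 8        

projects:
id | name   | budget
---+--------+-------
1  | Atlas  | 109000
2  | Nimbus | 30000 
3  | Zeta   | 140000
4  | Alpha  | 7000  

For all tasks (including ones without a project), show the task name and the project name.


LEFT JOIN keeps every row from tasks (the left table); where project_id has no match in projects, the project columns become NULL. Walk through each task:
  - task 1 (Optimize): project_id=1 -> matches Atlas
  - task 2 (Audit): project_id=2 -> matches Nimbus
  - task 3 (Design): project_id=4 -> matches Alpha
  - task 4 (Refactor): project_id=4 -> matches Alpha
  - task 5 (Test): project_id=NULL, no match -> kept with NULL
  - task 6 (Review): project_id=4 -> matches Alpha
  - task 7 (Document): project_id=4 -> matches Alpha
  - task 8 (Research): project_id=NULL, no match -> kept with NULL
  - task 9 (Deploy): project_id=1 -> matches Atlas
All 9 rows appear; 2 have NULL project.

SQL:
SELECT a.name, b.name AS project
FROM tasks a
LEFT JOIN projects b ON a.project_id = b.id

Result:
name     | project
---------+--------
Optimize | Atlas  
Audit    | Nimbus 
Design   | Alpha  
Refactor | Alpha  
Test     | NULL   
Review   | Alpha  
Document | Alpha  
Research | NULL   
Deploy   | Atlas  


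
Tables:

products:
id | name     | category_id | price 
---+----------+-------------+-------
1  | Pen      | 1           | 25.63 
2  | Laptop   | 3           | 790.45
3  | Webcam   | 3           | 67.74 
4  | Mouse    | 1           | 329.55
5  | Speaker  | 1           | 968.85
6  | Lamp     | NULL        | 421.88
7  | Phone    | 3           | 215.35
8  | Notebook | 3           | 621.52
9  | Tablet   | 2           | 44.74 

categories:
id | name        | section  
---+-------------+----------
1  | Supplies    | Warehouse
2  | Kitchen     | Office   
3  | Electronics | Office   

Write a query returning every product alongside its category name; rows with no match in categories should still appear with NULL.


LEFT JOIN keeps every row from products (the left table); where category_id has no match in categories, the category columns become NULL. Walk through each product:
  - product 1 (Pen): category_id=1 -> matches Supplies
  - product 2 (Laptop): category_id=3 -> matches Electronics
  - product 3 (Webcam): category_id=3 -> matches Electronics
  - product 4 (Mouse): category_id=1 -> matches Supplies
  - product 5 (Speaker): category_id=1 -> matches Supplies
  - product 6 (Lamp): category_id=NULL, no match -> kept with NULL
  - product 7 (Phone): category_id=3 -> matches Electronics
  - product 8 (Notebook): category_id=3 -> matches Electronics
  - product 9 (Tablet): category_id=2 -> matches Kitchen
All 9 rows appear; 1 has NULL category.

SQL:
SELECT a.name, b.name AS category
FROM products a
LEFT JOIN categories b ON a.category_id = b.id

Result:
name     | category   
---------+------------
Pen      | Supplies   
Laptop   | Electronics
Webcam   | Electronics
Mouse    | Supplies   
Speaker  | Supplies   
Lamp     | NULL       
Phone    | Electronics
Notebook | Electronics
Tablet   | Kitchen    


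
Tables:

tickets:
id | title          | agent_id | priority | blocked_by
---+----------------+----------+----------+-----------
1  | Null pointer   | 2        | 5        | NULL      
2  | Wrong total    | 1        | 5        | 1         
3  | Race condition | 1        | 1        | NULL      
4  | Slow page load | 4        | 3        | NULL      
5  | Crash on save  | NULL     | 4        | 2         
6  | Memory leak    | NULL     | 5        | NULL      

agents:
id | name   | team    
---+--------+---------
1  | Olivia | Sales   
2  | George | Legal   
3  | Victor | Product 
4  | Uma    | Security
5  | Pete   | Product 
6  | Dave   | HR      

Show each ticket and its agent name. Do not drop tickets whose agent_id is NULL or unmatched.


LEFT JOIN keeps every row from tickets (the left table); where agent_id has no match in agents, the agent columns become NULL. Walk through each ticket:
  - ticket 1 (Null pointer): agent_id=2 -> matches George
  - ticket 2 (Wrong total): agent_id=1 -> matches Olivia
  - ticket 3 (Race condition): agent_id=1 -> matches Olivia
  - ticket 4 (Slow page load): agent_id=4 -> matches Uma
  - ticket 5 (Crash on save): agent_id=NULL, no match -> kept with NULL
  - ticket 6 (Memory leak): agent_id=NULL, no match -> kept with NULL
All 6 rows appear; 2 have NULL agent.

SQL:
SELECT a.title, b.name AS agent
FROM tickets a
LEFT JOIN agents b ON a.agent_id = b.id

Result:
title          | agent 
---------------+-------
Null pointer   | George
Wrong total    | Olivia
Race condition | Olivia
Slow page load | Uma   
Crash on save  | NULL  
Memory leak    | NULL  


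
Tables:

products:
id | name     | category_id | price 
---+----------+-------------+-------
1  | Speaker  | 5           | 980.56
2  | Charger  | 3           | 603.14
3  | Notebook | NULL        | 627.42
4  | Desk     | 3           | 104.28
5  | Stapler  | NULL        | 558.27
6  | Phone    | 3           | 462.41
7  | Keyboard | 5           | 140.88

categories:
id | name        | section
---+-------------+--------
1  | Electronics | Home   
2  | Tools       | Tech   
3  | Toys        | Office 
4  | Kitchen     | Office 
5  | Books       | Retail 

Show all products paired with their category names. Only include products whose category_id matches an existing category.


INNER JOIN keeps only products rows whose category_id matches an id in categories. Walk through each product:
  - product 1 (Speaker): category_id=5 -> matches Books
  - product 2 (Charger): category_id=3 -> matches Toys
  - product 3 (Notebook): category_id=NULL, no match -> dropped
  - product 4 (Desk): category_id=3 -> matches Toys
  - product 5 (Stapler): category_id=NULL, no match -> dropped
  - product 6 (Phone): category_id=3 -> matches Toys
  - product 7 (Keyboard): category_id=5 -> matches Books
So 2 of 7 rows are dropped.

SQL:
SELECT a.name, b.name AS category
FROM products a
INNER JOIN categories b ON a.category_id = b.id

Result:
name     | category
---------+---------
Speaker  | Books   
Charger  | Toys    
Desk     | Toys    
Phone    | Toys    
Keyboard | Books   


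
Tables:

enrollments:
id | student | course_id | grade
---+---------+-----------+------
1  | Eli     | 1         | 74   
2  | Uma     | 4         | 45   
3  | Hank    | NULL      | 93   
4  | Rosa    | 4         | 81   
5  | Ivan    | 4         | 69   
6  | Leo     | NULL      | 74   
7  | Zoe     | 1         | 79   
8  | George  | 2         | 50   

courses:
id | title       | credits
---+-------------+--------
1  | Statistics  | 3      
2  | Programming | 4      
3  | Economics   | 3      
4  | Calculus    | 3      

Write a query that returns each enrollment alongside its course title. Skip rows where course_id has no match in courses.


INNER JOIN keeps only enrollments rows whose course_id matches an id in courses. Walk through each enrollment:
  - enrollment 1 (Eli): course_id=1 -> matches Statistics
  - enrollment 2 (Uma): course_id=4 -> matches Calculus
  - enrollment 3 (Hank): course_id=NULL, no match -> dropped
  - enrollment 4 (Rosa): course_id=4 -> matches Calculus
  - enrollment 5 (Ivan): course_id=4 -> matches Calculus
  - enrollment 6 (Leo): course_id=NULL, no match -> dropped
  - enrollment 7 (Zoe): course_id=1 -> matches Statistics
  - enrollment 8 (George): course_id=2 -> matches Programming
So 2 of 8 rows are dropped.

SQL:
SELECT a.student, b.title AS course
FROM enrollments a
INNER JOIN courses b ON a.course_id = b.id

Result:
student | course     
--------+------------
Eli     | Statistics 
Uma     | Calculus   
Rosa    | Calculus   
Ivan    | Calculus   
Zoe     | Statistics 
George  | Programming


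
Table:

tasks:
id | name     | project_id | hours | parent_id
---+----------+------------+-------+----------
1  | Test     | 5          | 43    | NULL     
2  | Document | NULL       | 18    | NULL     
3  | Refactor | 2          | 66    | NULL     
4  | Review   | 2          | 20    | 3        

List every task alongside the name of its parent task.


This is a self-join: tasks is joined to a second copy of itself, matching each row's parent_id to another row's id. Use LEFT JOIN so rows with parent_id=NULL are kept.
  - task 1 (Test): parent_id=NULL -> NULL
  - task 2 (Document): parent_id=NULL -> NULL
  - task 3 (Refactor): parent_id=NULL -> NULL
  - task 4 (Review): parent_id=3 -> Refactor

SQL:
SELECT a.name AS item, b.name AS parent
FROM tasks a
LEFT JOIN tasks b ON a.parent_id = b.id

Result:
item     | parent  
---------+---------
Test     | NULL    
Document | NULL    
Refactor | NULL    
Review   | Refactor


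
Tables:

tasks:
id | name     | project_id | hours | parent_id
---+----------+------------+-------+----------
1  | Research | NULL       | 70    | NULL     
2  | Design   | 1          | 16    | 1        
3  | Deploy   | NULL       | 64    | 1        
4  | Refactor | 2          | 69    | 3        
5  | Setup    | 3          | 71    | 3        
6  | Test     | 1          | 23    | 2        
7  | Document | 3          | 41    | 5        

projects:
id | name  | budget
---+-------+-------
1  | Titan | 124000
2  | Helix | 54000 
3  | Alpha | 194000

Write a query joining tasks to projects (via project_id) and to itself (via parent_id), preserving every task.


Two LEFT JOINs from the same base table tasks: one to projects via project_id, one to tasks itself via parent_id. Both are LEFT so every task is preserved.
Match against projects:
  - task 1 (Research): project_id=NULL, no match -> kept with NULL
  - task 2 (Design): project_id=1 -> matches Titan
  - task 3 (Deploy): project_id=NULL, no match -> kept with NULL
  - task 4 (Refactor): project_id=2 -> matches Helix
  - task 5 (Setup): project_id=3 -> matches Alpha
  - task 6 (Test): project_id=1 -> matches Titan
  - task 7 (Document): project_id=3 -> matches Alpha
Match against tasks (self):
  - task 1 (Research): parent_id=NULL -> NULL
  - task 2 (Design): parent_id=1 -> Research
  - task 3 (Deploy): parent_id=1 -> Research
  - task 4 (Refactor): parent_id=3 -> Deploy
  - task 5 (Setup): parent_id=3 -> Deploy
  - task 6 (Test): parent_id=2 -> Design
  - task 7 (Document): parent_id=5 -> Setup

SQL:
SELECT a.name, b.name AS project, c.name AS parent
FROM tasks a
LEFT JOIN projects b ON a.project_id = b.id
LEFT JOIN tasks c ON a.parent_id = c.id

Result:
name     | project | parent  
---------+---------+---------
Research | NULL    | NULL    
Design   | Titan   | Research
Deploy   | NULL    | Research
Refactor | Helix   | Deploy  
Setup    | Alpha   | Deploy  
Test     | Titan   | Design  
Document | Alpha   | Setup   


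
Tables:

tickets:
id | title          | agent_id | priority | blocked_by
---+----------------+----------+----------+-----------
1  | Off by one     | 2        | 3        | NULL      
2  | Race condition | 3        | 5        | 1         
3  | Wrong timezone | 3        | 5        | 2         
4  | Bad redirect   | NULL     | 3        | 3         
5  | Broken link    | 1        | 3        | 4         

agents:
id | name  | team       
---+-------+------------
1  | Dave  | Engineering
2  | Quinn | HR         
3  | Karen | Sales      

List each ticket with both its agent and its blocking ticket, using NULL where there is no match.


Two LEFT JOINs from the same base table tickets: one to agents via agent_id, one to tickets itself via blocked_by. Both are LEFT so every ticket is preserved.
Match against agents:
  - ticket 1 (Off by one): agent_id=2 -> matches Quinn
  - ticket 2 (Race condition): agent_id=3 -> matches Karen
  - ticket 3 (Wrong timezone): agent_id=3 -> matches Karen
  - ticket 4 (Bad redirect): agent_id=NULL, no match -> kept with NULL
  - ticket 5 (Broken link): agent_id=1 -> matches Dave
Match against tickets (self):
  - ticket 1 (Off by one): blocked_by=NULL -> NULL
  - ticket 2 (Race condition): blocked_by=1 -> Off by one
  - ticket 3 (Wrong timezone): blocked_by=2 -> Race condition
  - ticket 4 (Bad redirect): blocked_by=3 -> Wrong timezone
  - ticket 5 (Broken link): blocked_by=4 -> Bad redirect

SQL:
SELECT a.title, b.name AS agent, c.title AS blocked_by
FROM tickets a
LEFT JOIN agents b ON a.agent_id = b.id
LEFT JOIN tickets c ON a.blocked_by = c.id

Result:
title          | agent | blocked_by    
---------------+-------+---------------
Off by one     | Quinn | NULL          
Race condition | Karen | Off by one    
Wrong timezone | Karen | Race condition
Bad redirect   | NULL  | Wrong timezone
Broken link    | Dave  | Bad redirect  
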